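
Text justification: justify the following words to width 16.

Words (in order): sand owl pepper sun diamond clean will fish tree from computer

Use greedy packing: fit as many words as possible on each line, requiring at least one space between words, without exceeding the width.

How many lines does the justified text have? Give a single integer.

Line 1: ['sand', 'owl', 'pepper'] (min_width=15, slack=1)
Line 2: ['sun', 'diamond'] (min_width=11, slack=5)
Line 3: ['clean', 'will', 'fish'] (min_width=15, slack=1)
Line 4: ['tree', 'from'] (min_width=9, slack=7)
Line 5: ['computer'] (min_width=8, slack=8)
Total lines: 5

Answer: 5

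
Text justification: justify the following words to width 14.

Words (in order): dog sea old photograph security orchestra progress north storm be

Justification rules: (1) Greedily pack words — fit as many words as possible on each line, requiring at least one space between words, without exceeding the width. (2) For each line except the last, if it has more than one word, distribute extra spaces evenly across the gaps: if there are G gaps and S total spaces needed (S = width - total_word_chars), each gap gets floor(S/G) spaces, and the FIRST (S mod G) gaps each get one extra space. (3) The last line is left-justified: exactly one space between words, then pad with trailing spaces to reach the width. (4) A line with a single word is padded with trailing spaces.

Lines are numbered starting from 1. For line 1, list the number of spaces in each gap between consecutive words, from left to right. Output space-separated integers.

Line 1: ['dog', 'sea', 'old'] (min_width=11, slack=3)
Line 2: ['photograph'] (min_width=10, slack=4)
Line 3: ['security'] (min_width=8, slack=6)
Line 4: ['orchestra'] (min_width=9, slack=5)
Line 5: ['progress', 'north'] (min_width=14, slack=0)
Line 6: ['storm', 'be'] (min_width=8, slack=6)

Answer: 3 2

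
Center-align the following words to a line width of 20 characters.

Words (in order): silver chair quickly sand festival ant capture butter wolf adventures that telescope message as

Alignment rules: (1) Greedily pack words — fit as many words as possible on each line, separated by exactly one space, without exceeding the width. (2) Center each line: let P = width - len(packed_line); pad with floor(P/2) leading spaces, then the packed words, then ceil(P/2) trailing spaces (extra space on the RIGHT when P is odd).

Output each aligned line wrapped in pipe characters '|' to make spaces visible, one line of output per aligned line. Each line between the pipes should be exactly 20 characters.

Answer: |silver chair quickly|
| sand festival ant  |
|capture butter wolf |
|  adventures that   |
|telescope message as|

Derivation:
Line 1: ['silver', 'chair', 'quickly'] (min_width=20, slack=0)
Line 2: ['sand', 'festival', 'ant'] (min_width=17, slack=3)
Line 3: ['capture', 'butter', 'wolf'] (min_width=19, slack=1)
Line 4: ['adventures', 'that'] (min_width=15, slack=5)
Line 5: ['telescope', 'message', 'as'] (min_width=20, slack=0)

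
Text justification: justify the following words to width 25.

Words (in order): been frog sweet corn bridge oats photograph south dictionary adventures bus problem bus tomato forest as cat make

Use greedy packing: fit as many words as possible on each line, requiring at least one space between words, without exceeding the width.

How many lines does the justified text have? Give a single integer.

Line 1: ['been', 'frog', 'sweet', 'corn'] (min_width=20, slack=5)
Line 2: ['bridge', 'oats', 'photograph'] (min_width=22, slack=3)
Line 3: ['south', 'dictionary'] (min_width=16, slack=9)
Line 4: ['adventures', 'bus', 'problem'] (min_width=22, slack=3)
Line 5: ['bus', 'tomato', 'forest', 'as', 'cat'] (min_width=24, slack=1)
Line 6: ['make'] (min_width=4, slack=21)
Total lines: 6

Answer: 6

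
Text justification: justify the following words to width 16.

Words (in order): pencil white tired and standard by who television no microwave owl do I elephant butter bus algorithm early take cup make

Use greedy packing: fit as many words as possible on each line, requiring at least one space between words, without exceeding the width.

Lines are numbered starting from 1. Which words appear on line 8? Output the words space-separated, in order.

Line 1: ['pencil', 'white'] (min_width=12, slack=4)
Line 2: ['tired', 'and'] (min_width=9, slack=7)
Line 3: ['standard', 'by', 'who'] (min_width=15, slack=1)
Line 4: ['television', 'no'] (min_width=13, slack=3)
Line 5: ['microwave', 'owl', 'do'] (min_width=16, slack=0)
Line 6: ['I', 'elephant'] (min_width=10, slack=6)
Line 7: ['butter', 'bus'] (min_width=10, slack=6)
Line 8: ['algorithm', 'early'] (min_width=15, slack=1)
Line 9: ['take', 'cup', 'make'] (min_width=13, slack=3)

Answer: algorithm early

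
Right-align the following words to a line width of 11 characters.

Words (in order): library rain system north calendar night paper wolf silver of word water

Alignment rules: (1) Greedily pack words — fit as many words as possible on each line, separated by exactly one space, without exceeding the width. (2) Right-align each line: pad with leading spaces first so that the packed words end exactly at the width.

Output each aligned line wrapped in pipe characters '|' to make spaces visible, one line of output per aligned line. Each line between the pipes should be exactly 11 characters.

Line 1: ['library'] (min_width=7, slack=4)
Line 2: ['rain', 'system'] (min_width=11, slack=0)
Line 3: ['north'] (min_width=5, slack=6)
Line 4: ['calendar'] (min_width=8, slack=3)
Line 5: ['night', 'paper'] (min_width=11, slack=0)
Line 6: ['wolf', 'silver'] (min_width=11, slack=0)
Line 7: ['of', 'word'] (min_width=7, slack=4)
Line 8: ['water'] (min_width=5, slack=6)

Answer: |    library|
|rain system|
|      north|
|   calendar|
|night paper|
|wolf silver|
|    of word|
|      water|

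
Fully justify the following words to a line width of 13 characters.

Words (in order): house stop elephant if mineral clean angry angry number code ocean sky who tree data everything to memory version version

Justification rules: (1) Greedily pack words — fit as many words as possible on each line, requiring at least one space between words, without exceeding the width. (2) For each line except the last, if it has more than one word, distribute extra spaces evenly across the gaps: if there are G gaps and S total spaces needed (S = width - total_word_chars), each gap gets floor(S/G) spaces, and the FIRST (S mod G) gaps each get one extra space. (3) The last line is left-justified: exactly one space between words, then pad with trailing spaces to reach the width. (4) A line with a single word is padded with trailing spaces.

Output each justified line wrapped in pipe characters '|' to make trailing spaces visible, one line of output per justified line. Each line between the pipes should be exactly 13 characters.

Answer: |house    stop|
|elephant   if|
|mineral clean|
|angry   angry|
|number   code|
|ocean sky who|
|tree     data|
|everything to|
|memory       |
|version      |
|version      |

Derivation:
Line 1: ['house', 'stop'] (min_width=10, slack=3)
Line 2: ['elephant', 'if'] (min_width=11, slack=2)
Line 3: ['mineral', 'clean'] (min_width=13, slack=0)
Line 4: ['angry', 'angry'] (min_width=11, slack=2)
Line 5: ['number', 'code'] (min_width=11, slack=2)
Line 6: ['ocean', 'sky', 'who'] (min_width=13, slack=0)
Line 7: ['tree', 'data'] (min_width=9, slack=4)
Line 8: ['everything', 'to'] (min_width=13, slack=0)
Line 9: ['memory'] (min_width=6, slack=7)
Line 10: ['version'] (min_width=7, slack=6)
Line 11: ['version'] (min_width=7, slack=6)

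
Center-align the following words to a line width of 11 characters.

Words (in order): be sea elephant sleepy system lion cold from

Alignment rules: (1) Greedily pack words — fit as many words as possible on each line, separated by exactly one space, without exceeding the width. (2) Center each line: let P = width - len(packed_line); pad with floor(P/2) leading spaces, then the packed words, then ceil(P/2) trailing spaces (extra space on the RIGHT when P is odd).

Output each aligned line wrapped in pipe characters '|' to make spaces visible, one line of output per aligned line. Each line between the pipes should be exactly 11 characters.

Answer: |  be sea   |
| elephant  |
|  sleepy   |
|system lion|
| cold from |

Derivation:
Line 1: ['be', 'sea'] (min_width=6, slack=5)
Line 2: ['elephant'] (min_width=8, slack=3)
Line 3: ['sleepy'] (min_width=6, slack=5)
Line 4: ['system', 'lion'] (min_width=11, slack=0)
Line 5: ['cold', 'from'] (min_width=9, slack=2)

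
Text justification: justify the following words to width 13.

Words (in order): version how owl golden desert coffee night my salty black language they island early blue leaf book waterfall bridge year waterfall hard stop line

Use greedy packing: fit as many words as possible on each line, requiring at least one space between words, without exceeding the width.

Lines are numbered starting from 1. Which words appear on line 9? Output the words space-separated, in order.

Answer: book

Derivation:
Line 1: ['version', 'how'] (min_width=11, slack=2)
Line 2: ['owl', 'golden'] (min_width=10, slack=3)
Line 3: ['desert', 'coffee'] (min_width=13, slack=0)
Line 4: ['night', 'my'] (min_width=8, slack=5)
Line 5: ['salty', 'black'] (min_width=11, slack=2)
Line 6: ['language', 'they'] (min_width=13, slack=0)
Line 7: ['island', 'early'] (min_width=12, slack=1)
Line 8: ['blue', 'leaf'] (min_width=9, slack=4)
Line 9: ['book'] (min_width=4, slack=9)
Line 10: ['waterfall'] (min_width=9, slack=4)
Line 11: ['bridge', 'year'] (min_width=11, slack=2)
Line 12: ['waterfall'] (min_width=9, slack=4)
Line 13: ['hard', 'stop'] (min_width=9, slack=4)
Line 14: ['line'] (min_width=4, slack=9)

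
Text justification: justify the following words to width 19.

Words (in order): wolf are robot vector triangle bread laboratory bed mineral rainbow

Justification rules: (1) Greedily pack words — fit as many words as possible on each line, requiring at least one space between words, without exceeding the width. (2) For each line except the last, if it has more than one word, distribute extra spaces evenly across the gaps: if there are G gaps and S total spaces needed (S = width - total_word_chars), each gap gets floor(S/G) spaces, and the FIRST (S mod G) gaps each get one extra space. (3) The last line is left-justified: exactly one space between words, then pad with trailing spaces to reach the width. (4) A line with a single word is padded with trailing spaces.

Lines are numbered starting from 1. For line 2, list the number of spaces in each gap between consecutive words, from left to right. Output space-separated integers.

Line 1: ['wolf', 'are', 'robot'] (min_width=14, slack=5)
Line 2: ['vector', 'triangle'] (min_width=15, slack=4)
Line 3: ['bread', 'laboratory'] (min_width=16, slack=3)
Line 4: ['bed', 'mineral', 'rainbow'] (min_width=19, slack=0)

Answer: 5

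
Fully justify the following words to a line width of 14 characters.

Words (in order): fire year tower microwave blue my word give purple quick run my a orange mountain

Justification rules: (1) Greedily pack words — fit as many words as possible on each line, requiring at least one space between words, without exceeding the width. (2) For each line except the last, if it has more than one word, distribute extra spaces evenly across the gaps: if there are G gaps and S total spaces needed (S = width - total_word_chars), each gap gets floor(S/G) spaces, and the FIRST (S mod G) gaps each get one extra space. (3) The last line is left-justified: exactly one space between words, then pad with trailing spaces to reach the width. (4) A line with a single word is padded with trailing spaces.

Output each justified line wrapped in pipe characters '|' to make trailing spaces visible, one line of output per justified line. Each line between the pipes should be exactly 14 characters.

Line 1: ['fire', 'year'] (min_width=9, slack=5)
Line 2: ['tower'] (min_width=5, slack=9)
Line 3: ['microwave', 'blue'] (min_width=14, slack=0)
Line 4: ['my', 'word', 'give'] (min_width=12, slack=2)
Line 5: ['purple', 'quick'] (min_width=12, slack=2)
Line 6: ['run', 'my', 'a'] (min_width=8, slack=6)
Line 7: ['orange'] (min_width=6, slack=8)
Line 8: ['mountain'] (min_width=8, slack=6)

Answer: |fire      year|
|tower         |
|microwave blue|
|my  word  give|
|purple   quick|
|run    my    a|
|orange        |
|mountain      |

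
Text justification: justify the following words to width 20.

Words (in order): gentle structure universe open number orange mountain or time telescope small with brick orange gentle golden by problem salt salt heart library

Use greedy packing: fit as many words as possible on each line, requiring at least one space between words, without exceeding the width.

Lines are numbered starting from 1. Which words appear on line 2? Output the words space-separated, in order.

Answer: universe open number

Derivation:
Line 1: ['gentle', 'structure'] (min_width=16, slack=4)
Line 2: ['universe', 'open', 'number'] (min_width=20, slack=0)
Line 3: ['orange', 'mountain', 'or'] (min_width=18, slack=2)
Line 4: ['time', 'telescope', 'small'] (min_width=20, slack=0)
Line 5: ['with', 'brick', 'orange'] (min_width=17, slack=3)
Line 6: ['gentle', 'golden', 'by'] (min_width=16, slack=4)
Line 7: ['problem', 'salt', 'salt'] (min_width=17, slack=3)
Line 8: ['heart', 'library'] (min_width=13, slack=7)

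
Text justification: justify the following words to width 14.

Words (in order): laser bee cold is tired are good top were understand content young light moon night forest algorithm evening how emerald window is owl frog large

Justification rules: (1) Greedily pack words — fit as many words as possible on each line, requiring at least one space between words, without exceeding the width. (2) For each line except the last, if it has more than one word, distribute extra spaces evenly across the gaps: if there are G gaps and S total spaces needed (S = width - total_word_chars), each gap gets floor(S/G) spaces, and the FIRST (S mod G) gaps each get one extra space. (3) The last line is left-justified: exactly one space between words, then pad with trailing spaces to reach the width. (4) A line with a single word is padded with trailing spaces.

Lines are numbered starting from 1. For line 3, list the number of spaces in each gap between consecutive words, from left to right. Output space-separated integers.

Line 1: ['laser', 'bee', 'cold'] (min_width=14, slack=0)
Line 2: ['is', 'tired', 'are'] (min_width=12, slack=2)
Line 3: ['good', 'top', 'were'] (min_width=13, slack=1)
Line 4: ['understand'] (min_width=10, slack=4)
Line 5: ['content', 'young'] (min_width=13, slack=1)
Line 6: ['light', 'moon'] (min_width=10, slack=4)
Line 7: ['night', 'forest'] (min_width=12, slack=2)
Line 8: ['algorithm'] (min_width=9, slack=5)
Line 9: ['evening', 'how'] (min_width=11, slack=3)
Line 10: ['emerald', 'window'] (min_width=14, slack=0)
Line 11: ['is', 'owl', 'frog'] (min_width=11, slack=3)
Line 12: ['large'] (min_width=5, slack=9)

Answer: 2 1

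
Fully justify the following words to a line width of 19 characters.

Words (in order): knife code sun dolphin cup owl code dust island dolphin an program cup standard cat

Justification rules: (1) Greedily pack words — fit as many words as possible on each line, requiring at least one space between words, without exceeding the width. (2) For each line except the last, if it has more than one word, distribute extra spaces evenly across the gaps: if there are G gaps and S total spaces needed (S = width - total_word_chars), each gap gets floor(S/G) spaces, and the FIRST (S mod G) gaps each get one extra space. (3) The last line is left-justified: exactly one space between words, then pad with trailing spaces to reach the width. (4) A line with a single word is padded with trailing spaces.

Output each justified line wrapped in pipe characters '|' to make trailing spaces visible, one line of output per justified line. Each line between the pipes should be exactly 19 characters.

Answer: |knife    code   sun|
|dolphin   cup   owl|
|code   dust  island|
|dolphin  an program|
|cup standard cat   |

Derivation:
Line 1: ['knife', 'code', 'sun'] (min_width=14, slack=5)
Line 2: ['dolphin', 'cup', 'owl'] (min_width=15, slack=4)
Line 3: ['code', 'dust', 'island'] (min_width=16, slack=3)
Line 4: ['dolphin', 'an', 'program'] (min_width=18, slack=1)
Line 5: ['cup', 'standard', 'cat'] (min_width=16, slack=3)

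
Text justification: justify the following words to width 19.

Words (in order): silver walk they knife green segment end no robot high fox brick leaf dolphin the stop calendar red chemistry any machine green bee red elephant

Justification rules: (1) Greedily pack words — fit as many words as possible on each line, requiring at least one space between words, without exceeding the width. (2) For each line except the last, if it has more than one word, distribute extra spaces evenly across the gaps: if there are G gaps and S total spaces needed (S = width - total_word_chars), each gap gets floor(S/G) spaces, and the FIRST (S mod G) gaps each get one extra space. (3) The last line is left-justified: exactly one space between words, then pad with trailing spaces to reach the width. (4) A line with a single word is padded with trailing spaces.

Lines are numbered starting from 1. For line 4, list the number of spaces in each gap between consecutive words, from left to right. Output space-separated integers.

Line 1: ['silver', 'walk', 'they'] (min_width=16, slack=3)
Line 2: ['knife', 'green', 'segment'] (min_width=19, slack=0)
Line 3: ['end', 'no', 'robot', 'high'] (min_width=17, slack=2)
Line 4: ['fox', 'brick', 'leaf'] (min_width=14, slack=5)
Line 5: ['dolphin', 'the', 'stop'] (min_width=16, slack=3)
Line 6: ['calendar', 'red'] (min_width=12, slack=7)
Line 7: ['chemistry', 'any'] (min_width=13, slack=6)
Line 8: ['machine', 'green', 'bee'] (min_width=17, slack=2)
Line 9: ['red', 'elephant'] (min_width=12, slack=7)

Answer: 4 3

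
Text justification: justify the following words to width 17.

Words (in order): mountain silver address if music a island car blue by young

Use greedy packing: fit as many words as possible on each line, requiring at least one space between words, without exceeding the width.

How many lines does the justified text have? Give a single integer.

Line 1: ['mountain', 'silver'] (min_width=15, slack=2)
Line 2: ['address', 'if', 'music'] (min_width=16, slack=1)
Line 3: ['a', 'island', 'car', 'blue'] (min_width=17, slack=0)
Line 4: ['by', 'young'] (min_width=8, slack=9)
Total lines: 4

Answer: 4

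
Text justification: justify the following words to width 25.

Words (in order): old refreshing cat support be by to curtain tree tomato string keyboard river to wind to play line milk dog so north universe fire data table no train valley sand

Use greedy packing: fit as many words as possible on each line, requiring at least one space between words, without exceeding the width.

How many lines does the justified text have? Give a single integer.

Line 1: ['old', 'refreshing', 'cat'] (min_width=18, slack=7)
Line 2: ['support', 'be', 'by', 'to', 'curtain'] (min_width=24, slack=1)
Line 3: ['tree', 'tomato', 'string'] (min_width=18, slack=7)
Line 4: ['keyboard', 'river', 'to', 'wind', 'to'] (min_width=25, slack=0)
Line 5: ['play', 'line', 'milk', 'dog', 'so'] (min_width=21, slack=4)
Line 6: ['north', 'universe', 'fire', 'data'] (min_width=24, slack=1)
Line 7: ['table', 'no', 'train', 'valley'] (min_width=21, slack=4)
Line 8: ['sand'] (min_width=4, slack=21)
Total lines: 8

Answer: 8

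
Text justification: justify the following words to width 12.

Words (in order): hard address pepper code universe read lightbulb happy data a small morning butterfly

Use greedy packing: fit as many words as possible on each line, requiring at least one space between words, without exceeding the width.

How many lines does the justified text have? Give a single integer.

Answer: 9

Derivation:
Line 1: ['hard', 'address'] (min_width=12, slack=0)
Line 2: ['pepper', 'code'] (min_width=11, slack=1)
Line 3: ['universe'] (min_width=8, slack=4)
Line 4: ['read'] (min_width=4, slack=8)
Line 5: ['lightbulb'] (min_width=9, slack=3)
Line 6: ['happy', 'data', 'a'] (min_width=12, slack=0)
Line 7: ['small'] (min_width=5, slack=7)
Line 8: ['morning'] (min_width=7, slack=5)
Line 9: ['butterfly'] (min_width=9, slack=3)
Total lines: 9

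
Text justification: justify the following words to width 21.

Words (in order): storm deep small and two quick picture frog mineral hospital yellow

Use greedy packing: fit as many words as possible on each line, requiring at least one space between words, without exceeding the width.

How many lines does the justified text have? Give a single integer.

Line 1: ['storm', 'deep', 'small', 'and'] (min_width=20, slack=1)
Line 2: ['two', 'quick', 'picture'] (min_width=17, slack=4)
Line 3: ['frog', 'mineral', 'hospital'] (min_width=21, slack=0)
Line 4: ['yellow'] (min_width=6, slack=15)
Total lines: 4

Answer: 4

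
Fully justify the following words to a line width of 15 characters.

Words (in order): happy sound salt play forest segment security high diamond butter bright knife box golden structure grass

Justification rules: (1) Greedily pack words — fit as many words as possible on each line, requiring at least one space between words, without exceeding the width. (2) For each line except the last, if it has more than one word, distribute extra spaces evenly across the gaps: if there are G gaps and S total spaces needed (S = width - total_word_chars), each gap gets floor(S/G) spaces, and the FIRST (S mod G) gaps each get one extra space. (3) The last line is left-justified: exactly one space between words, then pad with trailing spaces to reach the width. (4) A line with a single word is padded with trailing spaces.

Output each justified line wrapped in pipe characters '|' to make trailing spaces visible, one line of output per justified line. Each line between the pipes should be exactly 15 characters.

Answer: |happy     sound|
|salt       play|
|forest  segment|
|security   high|
|diamond  butter|
|bright    knife|
|box      golden|
|structure grass|

Derivation:
Line 1: ['happy', 'sound'] (min_width=11, slack=4)
Line 2: ['salt', 'play'] (min_width=9, slack=6)
Line 3: ['forest', 'segment'] (min_width=14, slack=1)
Line 4: ['security', 'high'] (min_width=13, slack=2)
Line 5: ['diamond', 'butter'] (min_width=14, slack=1)
Line 6: ['bright', 'knife'] (min_width=12, slack=3)
Line 7: ['box', 'golden'] (min_width=10, slack=5)
Line 8: ['structure', 'grass'] (min_width=15, slack=0)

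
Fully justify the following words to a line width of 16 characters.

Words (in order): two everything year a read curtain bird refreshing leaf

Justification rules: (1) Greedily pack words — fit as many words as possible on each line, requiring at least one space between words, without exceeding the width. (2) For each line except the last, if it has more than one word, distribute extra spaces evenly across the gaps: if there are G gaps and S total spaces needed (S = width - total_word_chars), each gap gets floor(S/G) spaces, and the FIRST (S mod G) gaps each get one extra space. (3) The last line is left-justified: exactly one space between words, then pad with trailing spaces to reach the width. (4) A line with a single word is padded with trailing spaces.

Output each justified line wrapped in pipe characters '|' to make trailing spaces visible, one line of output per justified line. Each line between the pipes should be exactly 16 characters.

Answer: |two   everything|
|year    a   read|
|curtain     bird|
|refreshing leaf |

Derivation:
Line 1: ['two', 'everything'] (min_width=14, slack=2)
Line 2: ['year', 'a', 'read'] (min_width=11, slack=5)
Line 3: ['curtain', 'bird'] (min_width=12, slack=4)
Line 4: ['refreshing', 'leaf'] (min_width=15, slack=1)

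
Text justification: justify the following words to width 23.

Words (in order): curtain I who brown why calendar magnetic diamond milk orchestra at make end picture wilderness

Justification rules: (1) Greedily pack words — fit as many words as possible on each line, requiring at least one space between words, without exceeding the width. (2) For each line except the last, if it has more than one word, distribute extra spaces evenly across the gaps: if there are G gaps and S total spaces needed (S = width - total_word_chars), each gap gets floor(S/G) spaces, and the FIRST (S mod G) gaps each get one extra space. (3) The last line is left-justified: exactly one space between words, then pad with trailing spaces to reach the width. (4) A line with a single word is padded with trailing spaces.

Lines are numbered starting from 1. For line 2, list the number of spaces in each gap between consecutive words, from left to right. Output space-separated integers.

Line 1: ['curtain', 'I', 'who', 'brown', 'why'] (min_width=23, slack=0)
Line 2: ['calendar', 'magnetic'] (min_width=17, slack=6)
Line 3: ['diamond', 'milk', 'orchestra'] (min_width=22, slack=1)
Line 4: ['at', 'make', 'end', 'picture'] (min_width=19, slack=4)
Line 5: ['wilderness'] (min_width=10, slack=13)

Answer: 7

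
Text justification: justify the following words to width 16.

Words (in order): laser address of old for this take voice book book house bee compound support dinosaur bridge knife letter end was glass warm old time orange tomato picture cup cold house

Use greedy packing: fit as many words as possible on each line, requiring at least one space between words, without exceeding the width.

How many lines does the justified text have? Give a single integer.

Line 1: ['laser', 'address', 'of'] (min_width=16, slack=0)
Line 2: ['old', 'for', 'this'] (min_width=12, slack=4)
Line 3: ['take', 'voice', 'book'] (min_width=15, slack=1)
Line 4: ['book', 'house', 'bee'] (min_width=14, slack=2)
Line 5: ['compound', 'support'] (min_width=16, slack=0)
Line 6: ['dinosaur', 'bridge'] (min_width=15, slack=1)
Line 7: ['knife', 'letter', 'end'] (min_width=16, slack=0)
Line 8: ['was', 'glass', 'warm'] (min_width=14, slack=2)
Line 9: ['old', 'time', 'orange'] (min_width=15, slack=1)
Line 10: ['tomato', 'picture'] (min_width=14, slack=2)
Line 11: ['cup', 'cold', 'house'] (min_width=14, slack=2)
Total lines: 11

Answer: 11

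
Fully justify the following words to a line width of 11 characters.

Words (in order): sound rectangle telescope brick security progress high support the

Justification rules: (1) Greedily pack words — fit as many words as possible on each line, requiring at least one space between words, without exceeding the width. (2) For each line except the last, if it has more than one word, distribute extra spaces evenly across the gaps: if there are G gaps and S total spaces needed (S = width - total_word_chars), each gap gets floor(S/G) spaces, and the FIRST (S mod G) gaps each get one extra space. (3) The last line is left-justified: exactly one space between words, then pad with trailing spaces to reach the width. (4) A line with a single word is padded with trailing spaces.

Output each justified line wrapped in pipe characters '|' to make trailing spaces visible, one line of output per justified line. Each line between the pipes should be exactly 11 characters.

Line 1: ['sound'] (min_width=5, slack=6)
Line 2: ['rectangle'] (min_width=9, slack=2)
Line 3: ['telescope'] (min_width=9, slack=2)
Line 4: ['brick'] (min_width=5, slack=6)
Line 5: ['security'] (min_width=8, slack=3)
Line 6: ['progress'] (min_width=8, slack=3)
Line 7: ['high'] (min_width=4, slack=7)
Line 8: ['support', 'the'] (min_width=11, slack=0)

Answer: |sound      |
|rectangle  |
|telescope  |
|brick      |
|security   |
|progress   |
|high       |
|support the|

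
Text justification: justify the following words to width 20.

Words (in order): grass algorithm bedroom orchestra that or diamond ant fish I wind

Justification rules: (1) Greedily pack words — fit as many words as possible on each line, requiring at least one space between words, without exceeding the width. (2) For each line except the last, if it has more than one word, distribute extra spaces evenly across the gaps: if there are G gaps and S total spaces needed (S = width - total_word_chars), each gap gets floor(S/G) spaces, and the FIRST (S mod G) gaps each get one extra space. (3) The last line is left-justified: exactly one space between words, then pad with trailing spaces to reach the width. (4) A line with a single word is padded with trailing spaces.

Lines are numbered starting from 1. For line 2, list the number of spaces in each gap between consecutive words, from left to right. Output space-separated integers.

Answer: 4

Derivation:
Line 1: ['grass', 'algorithm'] (min_width=15, slack=5)
Line 2: ['bedroom', 'orchestra'] (min_width=17, slack=3)
Line 3: ['that', 'or', 'diamond', 'ant'] (min_width=19, slack=1)
Line 4: ['fish', 'I', 'wind'] (min_width=11, slack=9)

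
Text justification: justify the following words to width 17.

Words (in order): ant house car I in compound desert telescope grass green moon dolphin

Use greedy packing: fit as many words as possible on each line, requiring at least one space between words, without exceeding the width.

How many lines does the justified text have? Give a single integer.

Line 1: ['ant', 'house', 'car', 'I'] (min_width=15, slack=2)
Line 2: ['in', 'compound'] (min_width=11, slack=6)
Line 3: ['desert', 'telescope'] (min_width=16, slack=1)
Line 4: ['grass', 'green', 'moon'] (min_width=16, slack=1)
Line 5: ['dolphin'] (min_width=7, slack=10)
Total lines: 5

Answer: 5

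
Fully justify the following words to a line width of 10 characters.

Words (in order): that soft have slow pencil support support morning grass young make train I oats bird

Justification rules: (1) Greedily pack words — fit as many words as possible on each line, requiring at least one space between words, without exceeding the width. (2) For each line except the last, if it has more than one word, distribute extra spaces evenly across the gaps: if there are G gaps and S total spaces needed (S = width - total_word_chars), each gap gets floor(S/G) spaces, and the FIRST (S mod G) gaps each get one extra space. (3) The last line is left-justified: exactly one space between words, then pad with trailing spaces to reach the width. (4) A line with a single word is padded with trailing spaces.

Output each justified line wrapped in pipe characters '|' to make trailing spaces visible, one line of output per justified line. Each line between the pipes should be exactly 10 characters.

Line 1: ['that', 'soft'] (min_width=9, slack=1)
Line 2: ['have', 'slow'] (min_width=9, slack=1)
Line 3: ['pencil'] (min_width=6, slack=4)
Line 4: ['support'] (min_width=7, slack=3)
Line 5: ['support'] (min_width=7, slack=3)
Line 6: ['morning'] (min_width=7, slack=3)
Line 7: ['grass'] (min_width=5, slack=5)
Line 8: ['young', 'make'] (min_width=10, slack=0)
Line 9: ['train', 'I'] (min_width=7, slack=3)
Line 10: ['oats', 'bird'] (min_width=9, slack=1)

Answer: |that  soft|
|have  slow|
|pencil    |
|support   |
|support   |
|morning   |
|grass     |
|young make|
|train    I|
|oats bird |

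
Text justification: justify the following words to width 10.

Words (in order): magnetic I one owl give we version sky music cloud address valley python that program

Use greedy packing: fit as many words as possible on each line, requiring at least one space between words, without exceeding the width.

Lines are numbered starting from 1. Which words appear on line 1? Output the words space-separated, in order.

Line 1: ['magnetic', 'I'] (min_width=10, slack=0)
Line 2: ['one', 'owl'] (min_width=7, slack=3)
Line 3: ['give', 'we'] (min_width=7, slack=3)
Line 4: ['version'] (min_width=7, slack=3)
Line 5: ['sky', 'music'] (min_width=9, slack=1)
Line 6: ['cloud'] (min_width=5, slack=5)
Line 7: ['address'] (min_width=7, slack=3)
Line 8: ['valley'] (min_width=6, slack=4)
Line 9: ['python'] (min_width=6, slack=4)
Line 10: ['that'] (min_width=4, slack=6)
Line 11: ['program'] (min_width=7, slack=3)

Answer: magnetic I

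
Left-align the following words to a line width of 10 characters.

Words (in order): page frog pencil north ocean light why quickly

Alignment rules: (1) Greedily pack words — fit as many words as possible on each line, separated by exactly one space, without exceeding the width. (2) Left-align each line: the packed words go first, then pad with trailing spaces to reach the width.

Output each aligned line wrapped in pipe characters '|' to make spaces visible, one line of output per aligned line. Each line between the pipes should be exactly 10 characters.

Line 1: ['page', 'frog'] (min_width=9, slack=1)
Line 2: ['pencil'] (min_width=6, slack=4)
Line 3: ['north'] (min_width=5, slack=5)
Line 4: ['ocean'] (min_width=5, slack=5)
Line 5: ['light', 'why'] (min_width=9, slack=1)
Line 6: ['quickly'] (min_width=7, slack=3)

Answer: |page frog |
|pencil    |
|north     |
|ocean     |
|light why |
|quickly   |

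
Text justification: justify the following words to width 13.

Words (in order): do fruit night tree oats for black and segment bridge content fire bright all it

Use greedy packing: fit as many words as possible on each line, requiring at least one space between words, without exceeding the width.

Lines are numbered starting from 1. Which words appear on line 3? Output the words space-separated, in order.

Line 1: ['do', 'fruit'] (min_width=8, slack=5)
Line 2: ['night', 'tree'] (min_width=10, slack=3)
Line 3: ['oats', 'for'] (min_width=8, slack=5)
Line 4: ['black', 'and'] (min_width=9, slack=4)
Line 5: ['segment'] (min_width=7, slack=6)
Line 6: ['bridge'] (min_width=6, slack=7)
Line 7: ['content', 'fire'] (min_width=12, slack=1)
Line 8: ['bright', 'all', 'it'] (min_width=13, slack=0)

Answer: oats for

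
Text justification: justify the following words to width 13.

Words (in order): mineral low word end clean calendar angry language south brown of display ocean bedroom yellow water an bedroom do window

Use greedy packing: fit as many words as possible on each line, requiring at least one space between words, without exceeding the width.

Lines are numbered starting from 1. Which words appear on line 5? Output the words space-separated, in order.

Answer: angry

Derivation:
Line 1: ['mineral', 'low'] (min_width=11, slack=2)
Line 2: ['word', 'end'] (min_width=8, slack=5)
Line 3: ['clean'] (min_width=5, slack=8)
Line 4: ['calendar'] (min_width=8, slack=5)
Line 5: ['angry'] (min_width=5, slack=8)
Line 6: ['language'] (min_width=8, slack=5)
Line 7: ['south', 'brown'] (min_width=11, slack=2)
Line 8: ['of', 'display'] (min_width=10, slack=3)
Line 9: ['ocean', 'bedroom'] (min_width=13, slack=0)
Line 10: ['yellow', 'water'] (min_width=12, slack=1)
Line 11: ['an', 'bedroom', 'do'] (min_width=13, slack=0)
Line 12: ['window'] (min_width=6, slack=7)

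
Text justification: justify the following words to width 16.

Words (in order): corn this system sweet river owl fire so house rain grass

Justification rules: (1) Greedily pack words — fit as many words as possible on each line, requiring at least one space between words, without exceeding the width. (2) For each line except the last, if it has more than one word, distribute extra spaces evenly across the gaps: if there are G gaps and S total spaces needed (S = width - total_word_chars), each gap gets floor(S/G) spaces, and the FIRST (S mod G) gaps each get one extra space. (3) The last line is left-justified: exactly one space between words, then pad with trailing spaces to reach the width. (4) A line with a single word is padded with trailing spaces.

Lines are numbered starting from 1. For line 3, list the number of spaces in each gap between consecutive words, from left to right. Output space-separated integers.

Answer: 3 2

Derivation:
Line 1: ['corn', 'this', 'system'] (min_width=16, slack=0)
Line 2: ['sweet', 'river', 'owl'] (min_width=15, slack=1)
Line 3: ['fire', 'so', 'house'] (min_width=13, slack=3)
Line 4: ['rain', 'grass'] (min_width=10, slack=6)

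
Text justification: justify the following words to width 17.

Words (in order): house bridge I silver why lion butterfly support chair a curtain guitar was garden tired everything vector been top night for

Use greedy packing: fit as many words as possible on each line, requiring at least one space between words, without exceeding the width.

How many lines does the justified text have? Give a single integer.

Answer: 8

Derivation:
Line 1: ['house', 'bridge', 'I'] (min_width=14, slack=3)
Line 2: ['silver', 'why', 'lion'] (min_width=15, slack=2)
Line 3: ['butterfly', 'support'] (min_width=17, slack=0)
Line 4: ['chair', 'a', 'curtain'] (min_width=15, slack=2)
Line 5: ['guitar', 'was', 'garden'] (min_width=17, slack=0)
Line 6: ['tired', 'everything'] (min_width=16, slack=1)
Line 7: ['vector', 'been', 'top'] (min_width=15, slack=2)
Line 8: ['night', 'for'] (min_width=9, slack=8)
Total lines: 8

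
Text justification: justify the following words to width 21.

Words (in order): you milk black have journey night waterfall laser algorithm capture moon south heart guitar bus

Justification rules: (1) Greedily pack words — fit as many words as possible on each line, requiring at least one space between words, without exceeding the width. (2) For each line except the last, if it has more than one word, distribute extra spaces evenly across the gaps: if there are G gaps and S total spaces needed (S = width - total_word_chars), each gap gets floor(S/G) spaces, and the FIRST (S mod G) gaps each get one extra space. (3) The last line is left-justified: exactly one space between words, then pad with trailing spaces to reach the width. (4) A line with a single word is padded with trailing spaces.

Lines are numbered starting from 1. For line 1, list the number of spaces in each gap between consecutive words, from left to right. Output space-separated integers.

Answer: 2 2 1

Derivation:
Line 1: ['you', 'milk', 'black', 'have'] (min_width=19, slack=2)
Line 2: ['journey', 'night'] (min_width=13, slack=8)
Line 3: ['waterfall', 'laser'] (min_width=15, slack=6)
Line 4: ['algorithm', 'capture'] (min_width=17, slack=4)
Line 5: ['moon', 'south', 'heart'] (min_width=16, slack=5)
Line 6: ['guitar', 'bus'] (min_width=10, slack=11)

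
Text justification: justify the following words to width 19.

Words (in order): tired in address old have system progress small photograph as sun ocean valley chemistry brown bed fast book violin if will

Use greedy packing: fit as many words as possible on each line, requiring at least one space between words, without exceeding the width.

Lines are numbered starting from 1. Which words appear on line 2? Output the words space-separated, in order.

Answer: old have system

Derivation:
Line 1: ['tired', 'in', 'address'] (min_width=16, slack=3)
Line 2: ['old', 'have', 'system'] (min_width=15, slack=4)
Line 3: ['progress', 'small'] (min_width=14, slack=5)
Line 4: ['photograph', 'as', 'sun'] (min_width=17, slack=2)
Line 5: ['ocean', 'valley'] (min_width=12, slack=7)
Line 6: ['chemistry', 'brown', 'bed'] (min_width=19, slack=0)
Line 7: ['fast', 'book', 'violin', 'if'] (min_width=19, slack=0)
Line 8: ['will'] (min_width=4, slack=15)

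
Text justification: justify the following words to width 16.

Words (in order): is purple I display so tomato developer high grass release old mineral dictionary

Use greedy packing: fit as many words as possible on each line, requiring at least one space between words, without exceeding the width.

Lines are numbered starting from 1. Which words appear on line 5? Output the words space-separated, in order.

Line 1: ['is', 'purple', 'I'] (min_width=11, slack=5)
Line 2: ['display', 'so'] (min_width=10, slack=6)
Line 3: ['tomato', 'developer'] (min_width=16, slack=0)
Line 4: ['high', 'grass'] (min_width=10, slack=6)
Line 5: ['release', 'old'] (min_width=11, slack=5)
Line 6: ['mineral'] (min_width=7, slack=9)
Line 7: ['dictionary'] (min_width=10, slack=6)

Answer: release old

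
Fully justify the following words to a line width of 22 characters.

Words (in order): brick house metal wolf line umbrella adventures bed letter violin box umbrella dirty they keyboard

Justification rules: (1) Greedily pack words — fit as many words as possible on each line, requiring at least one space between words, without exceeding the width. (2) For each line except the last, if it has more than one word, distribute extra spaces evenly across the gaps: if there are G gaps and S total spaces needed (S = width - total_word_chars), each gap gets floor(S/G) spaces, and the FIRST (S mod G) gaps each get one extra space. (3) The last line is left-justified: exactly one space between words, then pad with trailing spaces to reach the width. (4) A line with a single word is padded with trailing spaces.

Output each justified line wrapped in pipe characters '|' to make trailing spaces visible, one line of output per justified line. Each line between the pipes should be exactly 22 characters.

Answer: |brick house metal wolf|
|line          umbrella|
|adventures  bed letter|
|violin   box  umbrella|
|dirty they keyboard   |

Derivation:
Line 1: ['brick', 'house', 'metal', 'wolf'] (min_width=22, slack=0)
Line 2: ['line', 'umbrella'] (min_width=13, slack=9)
Line 3: ['adventures', 'bed', 'letter'] (min_width=21, slack=1)
Line 4: ['violin', 'box', 'umbrella'] (min_width=19, slack=3)
Line 5: ['dirty', 'they', 'keyboard'] (min_width=19, slack=3)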